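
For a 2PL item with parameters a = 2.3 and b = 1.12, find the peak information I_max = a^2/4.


For 2PL, max info at theta = b = 1.12
I_max = a^2 / 4 = 2.3^2 / 4
= 5.29 / 4
I_max = 1.3225

1.3225


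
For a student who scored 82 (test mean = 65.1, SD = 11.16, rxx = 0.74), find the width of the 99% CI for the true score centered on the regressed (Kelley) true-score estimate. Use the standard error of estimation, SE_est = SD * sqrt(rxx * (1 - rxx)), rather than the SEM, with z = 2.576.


True score estimate = 0.74*82 + 0.26*65.1 = 77.606
SE_est = SD * sqrt(rxx * (1 - rxx)) = 11.16 * sqrt(0.74 * 0.26) = 11.16 * sqrt(0.1924) = 4.895158
CI = T_est +/- z * SE_est, so width = 2 * z * SE_est = 2 * 2.576 * 4.895158
Width = 25.2199

25.2199


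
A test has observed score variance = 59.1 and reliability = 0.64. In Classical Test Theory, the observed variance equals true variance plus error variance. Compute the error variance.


var_true = rxx * var_obs = 0.64 * 59.1 = 37.824
var_error = var_obs - var_true
var_error = 59.1 - 37.824
var_error = 21.276

21.276


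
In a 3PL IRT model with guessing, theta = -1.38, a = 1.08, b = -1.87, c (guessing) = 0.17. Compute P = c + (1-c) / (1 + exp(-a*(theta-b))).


logit = 1.08*(-1.38 - -1.87) = 0.5292
P* = 1/(1 + exp(-0.5292)) = 0.6293
P = 0.17 + (1 - 0.17) * 0.6293
P = 0.6923

0.6923


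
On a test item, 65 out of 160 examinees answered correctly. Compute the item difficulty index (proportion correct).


Item difficulty p = number correct / total examinees
p = 65 / 160
p = 0.4062

0.4062


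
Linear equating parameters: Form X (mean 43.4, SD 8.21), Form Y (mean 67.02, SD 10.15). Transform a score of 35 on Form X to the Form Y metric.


slope = SD_Y / SD_X = 10.15 / 8.21 ~ 1.2363
intercept = mean_Y - slope * mean_X = 67.02 - (10.15 / 8.21) * 43.4 ~ 13.3647
Y = slope * X + intercept. To avoid rounding drift from the rounded slope/intercept, evaluate the equivalent form Y = mean_Y + SD_Y * (X - mean_X) / SD_X at full precision:
Y = 67.02 + 10.15 * (35 - 43.4) / 8.21
Y = 67.02 - 10.15 * 8.4 / 8.21
Y = 67.02 - 85.26 / 8.21
Y = 67.02 - 10.3849
Y = 56.6351

56.6351


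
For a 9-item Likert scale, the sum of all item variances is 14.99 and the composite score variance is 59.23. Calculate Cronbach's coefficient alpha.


alpha = (k/(k-1)) * (1 - sum(si^2)/s_total^2)
= (9/8) * (1 - 14.99/59.23)
alpha = 0.8403

0.8403


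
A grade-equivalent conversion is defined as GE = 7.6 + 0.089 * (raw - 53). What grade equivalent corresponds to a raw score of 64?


raw - median = 64 - 53 = 11
slope * diff = 0.089 * 11 = 0.979
GE = 7.6 + 0.979
GE = 8.579

8.579


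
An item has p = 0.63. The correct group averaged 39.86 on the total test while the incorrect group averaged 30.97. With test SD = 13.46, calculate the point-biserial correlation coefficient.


q = 1 - p = 0.37
rpb = ((M1 - M0) / SD) * sqrt(p * q)
rpb = ((39.86 - 30.97) / 13.46) * sqrt(0.63 * 0.37)
rpb = 0.3189

0.3189


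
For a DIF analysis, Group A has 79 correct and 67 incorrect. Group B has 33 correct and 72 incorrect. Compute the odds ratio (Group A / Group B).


Odds_A = 79/67 = 1.1791
Odds_B = 33/72 = 0.4583
OR = Odds_A / Odds_B = 1.1791 / 0.4583
Exactly, OR = (79 * 72) / (67 * 33) = 5688 / 2211
OR = 2.5726

2.5726


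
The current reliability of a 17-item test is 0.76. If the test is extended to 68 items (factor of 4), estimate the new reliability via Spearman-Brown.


r_new = (n * rxx) / (1 + (n-1) * rxx)
r_new = (4 * 0.76) / (1 + 3 * 0.76)
r_new = 3.04 / 3.28
r_new = 0.9268

0.9268


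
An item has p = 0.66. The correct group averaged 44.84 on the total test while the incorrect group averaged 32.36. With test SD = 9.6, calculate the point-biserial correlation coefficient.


q = 1 - p = 0.34
rpb = ((M1 - M0) / SD) * sqrt(p * q)
rpb = ((44.84 - 32.36) / 9.6) * sqrt(0.66 * 0.34)
rpb = 0.6158

0.6158


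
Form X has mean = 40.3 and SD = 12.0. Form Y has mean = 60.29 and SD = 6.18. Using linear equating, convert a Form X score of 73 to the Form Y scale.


slope = SD_Y / SD_X = 6.18 / 12.0 ~ 0.515
intercept = mean_Y - slope * mean_X = 60.29 - (6.18 / 12.0) * 40.3 ~ 39.5355
Y = slope * X + intercept. To avoid rounding drift from the rounded slope/intercept, evaluate the equivalent form Y = mean_Y + SD_Y * (X - mean_X) / SD_X at full precision:
Y = 60.29 + 6.18 * (73 - 40.3) / 12.0
Y = 60.29 + 6.18 * 32.7 / 12.0
Y = 60.29 + 202.086 / 12.0
Y = 60.29 + 16.8405
Y = 77.1305

77.1305


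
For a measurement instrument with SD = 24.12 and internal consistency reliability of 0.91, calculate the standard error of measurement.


SEM = SD * sqrt(1 - rxx)
SEM = 24.12 * sqrt(1 - 0.91)
SEM = 24.12 * sqrt(0.09) = 24.12 * 0.3
SEM = 7.236

7.236


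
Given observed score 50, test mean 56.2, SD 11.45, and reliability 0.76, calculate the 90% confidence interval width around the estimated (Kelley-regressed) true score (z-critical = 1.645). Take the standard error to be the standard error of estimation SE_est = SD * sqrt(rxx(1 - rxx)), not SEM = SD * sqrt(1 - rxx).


True score estimate = 0.76*50 + 0.24*56.2 = 51.488
SE_est = SD * sqrt(rxx * (1 - rxx)) = 11.45 * sqrt(0.76 * 0.24) = 11.45 * sqrt(0.1824) = 4.890102
CI = T_est +/- z * SE_est, so width = 2 * z * SE_est = 2 * 1.645 * 4.890102
Width = 16.0884

16.0884


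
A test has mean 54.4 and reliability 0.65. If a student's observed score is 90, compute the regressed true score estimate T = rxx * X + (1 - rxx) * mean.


T_est = rxx * X + (1 - rxx) * mean
T_est = 0.65 * 90 + 0.35 * 54.4
T_est = 58.5 + 19.04
T_est = 77.54

77.54


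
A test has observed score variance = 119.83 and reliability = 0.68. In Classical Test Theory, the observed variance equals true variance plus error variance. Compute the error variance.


var_true = rxx * var_obs = 0.68 * 119.83 = 81.4844
var_error = var_obs - var_true
var_error = 119.83 - 81.4844
var_error = 38.3456

38.3456


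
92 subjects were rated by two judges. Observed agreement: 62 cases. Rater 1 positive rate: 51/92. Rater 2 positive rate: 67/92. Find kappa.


P_o = 62/92 = 0.673913
P_e = (51*67 + 41*25) / 8464 = 0.524811
kappa = (P_o - P_e) / (1 - P_e)
kappa = (0.673913 - 0.524811) / (1 - 0.524811)
kappa = 0.3138

0.3138


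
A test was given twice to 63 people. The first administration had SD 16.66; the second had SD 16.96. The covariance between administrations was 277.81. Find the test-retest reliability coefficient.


r = cov(X,Y) / (SD_X * SD_Y)
r = 277.81 / (16.66 * 16.96)
r = 277.81 / 282.5536
r = 0.9832

0.9832


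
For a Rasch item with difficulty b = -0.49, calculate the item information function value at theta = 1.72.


P = 1/(1+exp(-(1.72--0.49))) = 0.9011
I = P*(1-P) = 0.9011 * 0.0989
I = 0.0891

0.0891


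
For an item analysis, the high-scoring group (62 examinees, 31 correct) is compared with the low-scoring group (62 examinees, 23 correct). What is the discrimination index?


p_upper = 31/62 = 0.5
p_lower = 23/62 = 0.371
D = 0.5 - 0.371 = 0.129

0.129


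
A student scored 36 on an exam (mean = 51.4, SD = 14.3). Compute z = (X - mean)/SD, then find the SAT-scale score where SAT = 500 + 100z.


z = (X - mean) / SD = (36 - 51.4) / 14.3
z = -15.4 / 14.3
z = -1.0769
SAT-scale = SAT = 500 + 100z
Carry z at full precision (z = -15.4 / 14.3) into the conversion:
SAT-scale = 500 + 100 * (-15.4 / 14.3) = 500 + -1540 / 14.3
SAT-scale = 500 + -107.6923
SAT-scale = 392.3077

392.3077


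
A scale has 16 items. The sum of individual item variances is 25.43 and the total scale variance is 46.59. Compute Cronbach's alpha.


alpha = (k/(k-1)) * (1 - sum(si^2)/s_total^2)
= (16/15) * (1 - 25.43/46.59)
alpha = 0.4845

0.4845


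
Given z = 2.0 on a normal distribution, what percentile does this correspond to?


CDF(z) = 0.5 * (1 + erf(z/sqrt(2)))
erf(1.4142) = 0.9545
CDF = 0.9772
Percentile rank = 0.9772 * 100 = 97.72

97.72


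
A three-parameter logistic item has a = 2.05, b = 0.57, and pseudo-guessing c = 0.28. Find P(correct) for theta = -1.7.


logit = 2.05*(-1.7 - 0.57) = -4.6535
P* = 1/(1 + exp(--4.6535)) = 0.0094
P = 0.28 + (1 - 0.28) * 0.0094
P = 0.2868

0.2868


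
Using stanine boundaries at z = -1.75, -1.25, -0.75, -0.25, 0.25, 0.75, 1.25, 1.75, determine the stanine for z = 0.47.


Stanine boundaries: [-1.75, -1.25, -0.75, -0.25, 0.25, 0.75, 1.25, 1.75]
z = 0.47
Check each boundary:
  z >= -1.75 -> could be stanine 2
  z >= -1.25 -> could be stanine 3
  z >= -0.75 -> could be stanine 4
  z >= -0.25 -> could be stanine 5
  z >= 0.25 -> could be stanine 6
  z < 0.75
  z < 1.25
  z < 1.75
Highest qualifying boundary gives stanine = 6

6


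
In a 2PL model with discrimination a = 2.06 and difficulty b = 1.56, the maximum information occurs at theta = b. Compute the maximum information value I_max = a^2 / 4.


For 2PL, max info at theta = b = 1.56
I_max = a^2 / 4 = 2.06^2 / 4
= 4.2436 / 4
I_max = 1.0609

1.0609


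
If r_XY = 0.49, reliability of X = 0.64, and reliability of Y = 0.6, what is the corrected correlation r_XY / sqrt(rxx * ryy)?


r_corrected = rxy / sqrt(rxx * ryy)
= 0.49 / sqrt(0.64 * 0.6)
= 0.49 / sqrt(0.384)
= 0.49 / 0.619677
r_corrected = 0.7907

0.7907


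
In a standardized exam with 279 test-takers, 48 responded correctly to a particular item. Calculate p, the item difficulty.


Item difficulty p = number correct / total examinees
p = 48 / 279
p = 0.172

0.172


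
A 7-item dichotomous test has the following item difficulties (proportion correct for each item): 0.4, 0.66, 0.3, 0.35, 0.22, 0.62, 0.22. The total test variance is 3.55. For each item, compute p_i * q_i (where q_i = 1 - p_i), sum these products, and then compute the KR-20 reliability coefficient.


For each item, compute p_i * q_i:
  Item 1: 0.4 * 0.6 = 0.24
  Item 2: 0.66 * 0.34 = 0.2244
  Item 3: 0.3 * 0.7 = 0.21
  Item 4: 0.35 * 0.65 = 0.2275
  Item 5: 0.22 * 0.78 = 0.1716
  Item 6: 0.62 * 0.38 = 0.2356
  Item 7: 0.22 * 0.78 = 0.1716
Sum(p_i * q_i) = 0.24 + 0.2244 + 0.21 + 0.2275 + 0.1716 + 0.2356 + 0.1716 = 1.4807
KR-20 = (k/(k-1)) * (1 - Sum(p_i*q_i) / Var_total)
= (7/6) * (1 - 1.4807/3.55)
= 1.1667 * 0.5829
KR-20 = 0.6801

0.6801


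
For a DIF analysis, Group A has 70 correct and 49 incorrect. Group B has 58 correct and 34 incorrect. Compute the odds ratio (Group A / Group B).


Odds_A = 70/49 = 1.4286
Odds_B = 58/34 = 1.7059
OR = Odds_A / Odds_B = 1.4286 / 1.7059
Exactly, OR = (70 * 34) / (49 * 58) = 2380 / 2842
OR = 0.8374

0.8374


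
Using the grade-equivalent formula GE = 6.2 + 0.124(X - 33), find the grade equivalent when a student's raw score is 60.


raw - median = 60 - 33 = 27
slope * diff = 0.124 * 27 = 3.348
GE = 6.2 + 3.348
GE = 9.548

9.548


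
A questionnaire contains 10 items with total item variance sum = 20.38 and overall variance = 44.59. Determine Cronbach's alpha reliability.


alpha = (k/(k-1)) * (1 - sum(si^2)/s_total^2)
= (10/9) * (1 - 20.38/44.59)
alpha = 0.6033

0.6033


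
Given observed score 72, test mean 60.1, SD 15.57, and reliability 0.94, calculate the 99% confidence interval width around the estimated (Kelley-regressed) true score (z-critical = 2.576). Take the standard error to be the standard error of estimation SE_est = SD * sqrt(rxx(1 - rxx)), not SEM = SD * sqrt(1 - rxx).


True score estimate = 0.94*72 + 0.06*60.1 = 71.286
SE_est = SD * sqrt(rxx * (1 - rxx)) = 15.57 * sqrt(0.94 * 0.06) = 15.57 * sqrt(0.0564) = 3.69767
CI = T_est +/- z * SE_est, so width = 2 * z * SE_est = 2 * 2.576 * 3.69767
Width = 19.0504

19.0504


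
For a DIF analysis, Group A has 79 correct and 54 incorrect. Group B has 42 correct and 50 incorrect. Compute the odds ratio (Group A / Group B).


Odds_A = 79/54 = 1.463
Odds_B = 42/50 = 0.84
OR = Odds_A / Odds_B = 1.463 / 0.84
Exactly, OR = (79 * 50) / (54 * 42) = 3950 / 2268
OR = 1.7416

1.7416


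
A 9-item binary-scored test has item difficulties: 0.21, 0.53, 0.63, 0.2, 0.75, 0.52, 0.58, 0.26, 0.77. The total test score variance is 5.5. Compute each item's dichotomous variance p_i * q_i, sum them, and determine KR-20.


For each item, compute p_i * q_i:
  Item 1: 0.21 * 0.79 = 0.1659
  Item 2: 0.53 * 0.47 = 0.2491
  Item 3: 0.63 * 0.37 = 0.2331
  Item 4: 0.2 * 0.8 = 0.16
  Item 5: 0.75 * 0.25 = 0.1875
  Item 6: 0.52 * 0.48 = 0.2496
  Item 7: 0.58 * 0.42 = 0.2436
  Item 8: 0.26 * 0.74 = 0.1924
  Item 9: 0.77 * 0.23 = 0.1771
Sum(p_i * q_i) = 0.1659 + 0.2491 + 0.2331 + 0.16 + 0.1875 + 0.2496 + 0.2436 + 0.1924 + 0.1771 = 1.8583
KR-20 = (k/(k-1)) * (1 - Sum(p_i*q_i) / Var_total)
= (9/8) * (1 - 1.8583/5.5)
= 1.125 * 0.6621
KR-20 = 0.7449

0.7449


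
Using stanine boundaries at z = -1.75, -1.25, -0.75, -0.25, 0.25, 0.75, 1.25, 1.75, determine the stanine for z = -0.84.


Stanine boundaries: [-1.75, -1.25, -0.75, -0.25, 0.25, 0.75, 1.25, 1.75]
z = -0.84
Check each boundary:
  z >= -1.75 -> could be stanine 2
  z >= -1.25 -> could be stanine 3
  z < -0.75
  z < -0.25
  z < 0.25
  z < 0.75
  z < 1.25
  z < 1.75
Highest qualifying boundary gives stanine = 3

3


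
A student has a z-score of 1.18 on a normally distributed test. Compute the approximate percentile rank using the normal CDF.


CDF(z) = 0.5 * (1 + erf(z/sqrt(2)))
erf(0.8344) = 0.762
CDF = 0.881
Percentile rank = 0.881 * 100 = 88.1

88.1


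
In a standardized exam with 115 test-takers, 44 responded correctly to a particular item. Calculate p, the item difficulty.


Item difficulty p = number correct / total examinees
p = 44 / 115
p = 0.3826

0.3826


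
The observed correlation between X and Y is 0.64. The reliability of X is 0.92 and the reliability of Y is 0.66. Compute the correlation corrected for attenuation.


r_corrected = rxy / sqrt(rxx * ryy)
= 0.64 / sqrt(0.92 * 0.66)
= 0.64 / sqrt(0.6072)
= 0.64 / 0.77923
r_corrected = 0.8213

0.8213


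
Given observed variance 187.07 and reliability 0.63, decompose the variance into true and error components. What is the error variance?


var_true = rxx * var_obs = 0.63 * 187.07 = 117.8541
var_error = var_obs - var_true
var_error = 187.07 - 117.8541
var_error = 69.2159

69.2159


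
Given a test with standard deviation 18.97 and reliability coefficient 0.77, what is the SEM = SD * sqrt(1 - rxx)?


SEM = SD * sqrt(1 - rxx)
SEM = 18.97 * sqrt(1 - 0.77)
SEM = 18.97 * sqrt(0.23) = 18.97 * 0.479583
SEM = 9.0977

9.0977


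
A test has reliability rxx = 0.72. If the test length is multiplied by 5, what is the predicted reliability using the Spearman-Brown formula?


r_new = (n * rxx) / (1 + (n-1) * rxx)
r_new = (5 * 0.72) / (1 + 4 * 0.72)
r_new = 3.6 / 3.88
r_new = 0.9278

0.9278


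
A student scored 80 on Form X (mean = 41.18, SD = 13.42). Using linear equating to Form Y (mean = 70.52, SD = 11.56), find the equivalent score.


slope = SD_Y / SD_X = 11.56 / 13.42 ~ 0.8614
intercept = mean_Y - slope * mean_X = 70.52 - (11.56 / 13.42) * 41.18 ~ 35.0475
Y = slope * X + intercept. To avoid rounding drift from the rounded slope/intercept, evaluate the equivalent form Y = mean_Y + SD_Y * (X - mean_X) / SD_X at full precision:
Y = 70.52 + 11.56 * (80 - 41.18) / 13.42
Y = 70.52 + 11.56 * 38.82 / 13.42
Y = 70.52 + 448.7592 / 13.42
Y = 70.52 + 33.4396
Y = 103.9596

103.9596


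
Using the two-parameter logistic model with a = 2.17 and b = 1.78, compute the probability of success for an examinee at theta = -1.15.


a*(theta - b) = 2.17 * (-1.15 - 1.78) = -6.3581
exp(--6.3581) = 577.1487
P = 1 / (1 + 577.1487)
P = 0.0017

0.0017


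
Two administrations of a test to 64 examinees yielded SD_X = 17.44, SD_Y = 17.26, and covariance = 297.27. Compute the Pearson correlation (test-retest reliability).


r = cov(X,Y) / (SD_X * SD_Y)
r = 297.27 / (17.44 * 17.26)
r = 297.27 / 301.0144
r = 0.9876

0.9876


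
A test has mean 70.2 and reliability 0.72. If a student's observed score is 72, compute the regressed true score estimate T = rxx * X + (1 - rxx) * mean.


T_est = rxx * X + (1 - rxx) * mean
T_est = 0.72 * 72 + 0.28 * 70.2
T_est = 51.84 + 19.656
T_est = 71.496

71.496


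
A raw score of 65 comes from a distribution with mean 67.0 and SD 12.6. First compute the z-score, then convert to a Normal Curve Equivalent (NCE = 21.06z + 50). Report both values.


z = (X - mean) / SD = (65 - 67.0) / 12.6
z = -2.0 / 12.6
z = -0.1587
NCE = NCE = 21.06z + 50
Carry z at full precision (z = -2.0 / 12.6) into the conversion:
NCE = 21.06 * (-2.0 / 12.6) + 50 = -42.12 / 12.6 + 50
NCE = -3.3429 + 50
NCE = 46.6571

46.6571


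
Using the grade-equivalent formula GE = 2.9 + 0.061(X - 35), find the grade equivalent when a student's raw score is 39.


raw - median = 39 - 35 = 4
slope * diff = 0.061 * 4 = 0.244
GE = 2.9 + 0.244
GE = 3.144

3.144


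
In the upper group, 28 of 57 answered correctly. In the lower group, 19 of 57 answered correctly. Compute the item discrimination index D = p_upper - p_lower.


p_upper = 28/57 = 0.4912
p_lower = 19/57 = 0.3333
D = 0.4912 - 0.3333 = 0.1579

0.1579


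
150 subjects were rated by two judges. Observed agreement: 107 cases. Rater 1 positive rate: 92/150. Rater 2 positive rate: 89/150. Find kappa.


P_o = 107/150 = 0.713333
P_e = (92*89 + 58*61) / 22500 = 0.521156
kappa = (P_o - P_e) / (1 - P_e)
kappa = (0.713333 - 0.521156) / (1 - 0.521156)
kappa = 0.4013

0.4013


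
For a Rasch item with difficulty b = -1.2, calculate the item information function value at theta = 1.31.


P = 1/(1+exp(-(1.31--1.2))) = 0.9248
I = P*(1-P) = 0.9248 * 0.0752
I = 0.0695

0.0695


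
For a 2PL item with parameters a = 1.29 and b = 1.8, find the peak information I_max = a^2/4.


For 2PL, max info at theta = b = 1.8
I_max = a^2 / 4 = 1.29^2 / 4
= 1.6641 / 4
I_max = 0.416

0.416


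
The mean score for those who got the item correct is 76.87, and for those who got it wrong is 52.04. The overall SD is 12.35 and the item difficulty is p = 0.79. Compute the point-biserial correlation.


q = 1 - p = 0.21
rpb = ((M1 - M0) / SD) * sqrt(p * q)
rpb = ((76.87 - 52.04) / 12.35) * sqrt(0.79 * 0.21)
rpb = 0.8189

0.8189


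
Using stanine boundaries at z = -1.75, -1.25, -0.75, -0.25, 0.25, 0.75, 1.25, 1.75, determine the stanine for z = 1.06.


Stanine boundaries: [-1.75, -1.25, -0.75, -0.25, 0.25, 0.75, 1.25, 1.75]
z = 1.06
Check each boundary:
  z >= -1.75 -> could be stanine 2
  z >= -1.25 -> could be stanine 3
  z >= -0.75 -> could be stanine 4
  z >= -0.25 -> could be stanine 5
  z >= 0.25 -> could be stanine 6
  z >= 0.75 -> could be stanine 7
  z < 1.25
  z < 1.75
Highest qualifying boundary gives stanine = 7

7


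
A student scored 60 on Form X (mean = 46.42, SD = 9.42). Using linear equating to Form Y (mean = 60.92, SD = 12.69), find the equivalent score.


slope = SD_Y / SD_X = 12.69 / 9.42 ~ 1.3471
intercept = mean_Y - slope * mean_X = 60.92 - (12.69 / 9.42) * 46.42 ~ -1.6139
Y = slope * X + intercept. To avoid rounding drift from the rounded slope/intercept, evaluate the equivalent form Y = mean_Y + SD_Y * (X - mean_X) / SD_X at full precision:
Y = 60.92 + 12.69 * (60 - 46.42) / 9.42
Y = 60.92 + 12.69 * 13.58 / 9.42
Y = 60.92 + 172.3302 / 9.42
Y = 60.92 + 18.2941
Y = 79.2141

79.2141


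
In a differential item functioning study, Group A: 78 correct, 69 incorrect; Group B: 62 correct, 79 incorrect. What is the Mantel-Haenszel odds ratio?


Odds_A = 78/69 = 1.1304
Odds_B = 62/79 = 0.7848
OR = Odds_A / Odds_B = 1.1304 / 0.7848
Exactly, OR = (78 * 79) / (69 * 62) = 6162 / 4278
OR = 1.4404

1.4404


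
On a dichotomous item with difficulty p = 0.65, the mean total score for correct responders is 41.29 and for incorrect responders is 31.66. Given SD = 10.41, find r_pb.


q = 1 - p = 0.35
rpb = ((M1 - M0) / SD) * sqrt(p * q)
rpb = ((41.29 - 31.66) / 10.41) * sqrt(0.65 * 0.35)
rpb = 0.4412

0.4412


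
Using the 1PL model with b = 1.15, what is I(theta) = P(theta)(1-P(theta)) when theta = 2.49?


P = 1/(1+exp(-(2.49-1.15))) = 0.7925
I = P*(1-P) = 0.7925 * 0.2075
I = 0.1644

0.1644


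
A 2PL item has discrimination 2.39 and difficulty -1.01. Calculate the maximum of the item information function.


For 2PL, max info at theta = b = -1.01
I_max = a^2 / 4 = 2.39^2 / 4
= 5.7121 / 4
I_max = 1.428

1.428


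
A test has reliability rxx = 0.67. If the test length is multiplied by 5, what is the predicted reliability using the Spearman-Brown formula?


r_new = (n * rxx) / (1 + (n-1) * rxx)
r_new = (5 * 0.67) / (1 + 4 * 0.67)
r_new = 3.35 / 3.68
r_new = 0.9103

0.9103


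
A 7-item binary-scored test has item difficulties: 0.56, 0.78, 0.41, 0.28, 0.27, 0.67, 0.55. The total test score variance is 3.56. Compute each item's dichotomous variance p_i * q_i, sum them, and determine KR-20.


For each item, compute p_i * q_i:
  Item 1: 0.56 * 0.44 = 0.2464
  Item 2: 0.78 * 0.22 = 0.1716
  Item 3: 0.41 * 0.59 = 0.2419
  Item 4: 0.28 * 0.72 = 0.2016
  Item 5: 0.27 * 0.73 = 0.1971
  Item 6: 0.67 * 0.33 = 0.2211
  Item 7: 0.55 * 0.45 = 0.2475
Sum(p_i * q_i) = 0.2464 + 0.1716 + 0.2419 + 0.2016 + 0.1971 + 0.2211 + 0.2475 = 1.5272
KR-20 = (k/(k-1)) * (1 - Sum(p_i*q_i) / Var_total)
= (7/6) * (1 - 1.5272/3.56)
= 1.1667 * 0.571
KR-20 = 0.6662

0.6662


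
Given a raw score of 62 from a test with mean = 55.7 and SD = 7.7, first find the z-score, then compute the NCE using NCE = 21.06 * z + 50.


z = (X - mean) / SD = (62 - 55.7) / 7.7
z = 6.3 / 7.7
z = 0.8182
NCE = NCE = 21.06z + 50
Carry z at full precision (z = 6.3 / 7.7) into the conversion:
NCE = 21.06 * (6.3 / 7.7) + 50 = 132.678 / 7.7 + 50
NCE = 17.2309 + 50
NCE = 67.2309

67.2309


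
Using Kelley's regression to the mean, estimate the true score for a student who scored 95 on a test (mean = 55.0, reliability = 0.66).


T_est = rxx * X + (1 - rxx) * mean
T_est = 0.66 * 95 + 0.34 * 55.0
T_est = 62.7 + 18.7
T_est = 81.4

81.4


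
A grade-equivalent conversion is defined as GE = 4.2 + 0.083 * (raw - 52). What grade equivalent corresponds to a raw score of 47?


raw - median = 47 - 52 = -5
slope * diff = 0.083 * -5 = -0.415
GE = 4.2 + -0.415
GE = 3.785

3.785


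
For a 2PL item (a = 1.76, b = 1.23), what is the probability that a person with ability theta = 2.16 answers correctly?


a*(theta - b) = 1.76 * (2.16 - 1.23) = 1.6368
exp(-1.6368) = 0.1946
P = 1 / (1 + 0.1946)
P = 0.8371

0.8371


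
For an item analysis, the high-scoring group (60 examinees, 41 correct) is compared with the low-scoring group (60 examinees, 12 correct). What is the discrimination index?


p_upper = 41/60 = 0.6833
p_lower = 12/60 = 0.2
D = 0.6833 - 0.2 = 0.4833

0.4833


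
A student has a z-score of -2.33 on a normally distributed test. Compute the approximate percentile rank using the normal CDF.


CDF(z) = 0.5 * (1 + erf(z/sqrt(2)))
erf(-1.6476) = -0.9802
CDF = 0.0099
Percentile rank = 0.0099 * 100 = 0.99

0.99


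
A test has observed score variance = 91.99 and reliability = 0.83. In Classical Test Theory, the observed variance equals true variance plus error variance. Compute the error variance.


var_true = rxx * var_obs = 0.83 * 91.99 = 76.3517
var_error = var_obs - var_true
var_error = 91.99 - 76.3517
var_error = 15.6383

15.6383


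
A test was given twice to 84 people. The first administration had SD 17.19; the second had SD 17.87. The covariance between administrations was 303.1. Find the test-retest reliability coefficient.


r = cov(X,Y) / (SD_X * SD_Y)
r = 303.1 / (17.19 * 17.87)
r = 303.1 / 307.1853
r = 0.9867

0.9867


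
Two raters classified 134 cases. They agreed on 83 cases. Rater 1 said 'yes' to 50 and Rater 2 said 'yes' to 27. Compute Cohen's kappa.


P_o = 83/134 = 0.619403
P_e = (50*27 + 84*107) / 17956 = 0.575741
kappa = (P_o - P_e) / (1 - P_e)
kappa = (0.619403 - 0.575741) / (1 - 0.575741)
kappa = 0.1029

0.1029


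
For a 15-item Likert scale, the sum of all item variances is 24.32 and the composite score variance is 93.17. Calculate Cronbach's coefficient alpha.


alpha = (k/(k-1)) * (1 - sum(si^2)/s_total^2)
= (15/14) * (1 - 24.32/93.17)
alpha = 0.7918

0.7918


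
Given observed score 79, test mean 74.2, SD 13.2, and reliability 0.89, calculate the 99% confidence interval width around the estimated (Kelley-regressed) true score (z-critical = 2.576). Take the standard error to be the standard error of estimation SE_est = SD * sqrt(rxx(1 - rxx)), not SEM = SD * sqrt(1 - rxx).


True score estimate = 0.89*79 + 0.11*74.2 = 78.472
SE_est = SD * sqrt(rxx * (1 - rxx)) = 13.2 * sqrt(0.89 * 0.11) = 13.2 * sqrt(0.0979) = 4.130145
CI = T_est +/- z * SE_est, so width = 2 * z * SE_est = 2 * 2.576 * 4.130145
Width = 21.2785

21.2785


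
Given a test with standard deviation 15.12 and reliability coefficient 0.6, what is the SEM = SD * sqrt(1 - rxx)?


SEM = SD * sqrt(1 - rxx)
SEM = 15.12 * sqrt(1 - 0.6)
SEM = 15.12 * sqrt(0.4) = 15.12 * 0.632456
SEM = 9.5627

9.5627


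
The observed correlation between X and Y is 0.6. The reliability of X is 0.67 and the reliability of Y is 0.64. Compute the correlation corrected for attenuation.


r_corrected = rxy / sqrt(rxx * ryy)
= 0.6 / sqrt(0.67 * 0.64)
= 0.6 / sqrt(0.4288)
= 0.6 / 0.654828
r_corrected = 0.9163

0.9163


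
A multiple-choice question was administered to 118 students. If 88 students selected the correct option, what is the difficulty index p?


Item difficulty p = number correct / total examinees
p = 88 / 118
p = 0.7458

0.7458


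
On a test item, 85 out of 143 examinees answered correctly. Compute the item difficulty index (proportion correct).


Item difficulty p = number correct / total examinees
p = 85 / 143
p = 0.5944

0.5944


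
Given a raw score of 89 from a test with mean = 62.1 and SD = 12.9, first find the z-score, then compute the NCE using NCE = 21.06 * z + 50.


z = (X - mean) / SD = (89 - 62.1) / 12.9
z = 26.9 / 12.9
z = 2.0853
NCE = NCE = 21.06z + 50
Carry z at full precision (z = 26.9 / 12.9) into the conversion:
NCE = 21.06 * (26.9 / 12.9) + 50 = 566.514 / 12.9 + 50
NCE = 43.9158 + 50
NCE = 93.9158

93.9158


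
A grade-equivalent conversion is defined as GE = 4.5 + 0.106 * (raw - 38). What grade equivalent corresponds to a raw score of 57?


raw - median = 57 - 38 = 19
slope * diff = 0.106 * 19 = 2.014
GE = 4.5 + 2.014
GE = 6.514

6.514


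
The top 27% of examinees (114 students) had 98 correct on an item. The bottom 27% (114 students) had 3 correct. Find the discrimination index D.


p_upper = 98/114 = 0.8596
p_lower = 3/114 = 0.0263
D = 0.8596 - 0.0263 = 0.8333

0.8333


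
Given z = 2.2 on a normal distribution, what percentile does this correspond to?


CDF(z) = 0.5 * (1 + erf(z/sqrt(2)))
erf(1.5556) = 0.9722
CDF = 0.9861
Percentile rank = 0.9861 * 100 = 98.61

98.61


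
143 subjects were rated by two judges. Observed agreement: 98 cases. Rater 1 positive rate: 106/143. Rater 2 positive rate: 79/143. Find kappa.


P_o = 98/143 = 0.685315
P_e = (106*79 + 37*64) / 20449 = 0.525307
kappa = (P_o - P_e) / (1 - P_e)
kappa = (0.685315 - 0.525307) / (1 - 0.525307)
kappa = 0.3371

0.3371


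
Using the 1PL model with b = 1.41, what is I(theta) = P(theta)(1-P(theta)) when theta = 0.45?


P = 1/(1+exp(-(0.45-1.41))) = 0.2769
I = P*(1-P) = 0.2769 * 0.7231
I = 0.2002

0.2002


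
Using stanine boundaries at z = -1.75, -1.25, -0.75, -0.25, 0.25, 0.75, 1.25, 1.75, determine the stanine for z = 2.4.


Stanine boundaries: [-1.75, -1.25, -0.75, -0.25, 0.25, 0.75, 1.25, 1.75]
z = 2.4
Check each boundary:
  z >= -1.75 -> could be stanine 2
  z >= -1.25 -> could be stanine 3
  z >= -0.75 -> could be stanine 4
  z >= -0.25 -> could be stanine 5
  z >= 0.25 -> could be stanine 6
  z >= 0.75 -> could be stanine 7
  z >= 1.25 -> could be stanine 8
  z >= 1.75 -> could be stanine 9
Highest qualifying boundary gives stanine = 9

9


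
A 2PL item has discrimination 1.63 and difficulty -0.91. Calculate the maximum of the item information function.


For 2PL, max info at theta = b = -0.91
I_max = a^2 / 4 = 1.63^2 / 4
= 2.6569 / 4
I_max = 0.6642

0.6642


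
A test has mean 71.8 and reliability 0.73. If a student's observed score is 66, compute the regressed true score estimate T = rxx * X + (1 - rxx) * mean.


T_est = rxx * X + (1 - rxx) * mean
T_est = 0.73 * 66 + 0.27 * 71.8
T_est = 48.18 + 19.386
T_est = 67.566

67.566


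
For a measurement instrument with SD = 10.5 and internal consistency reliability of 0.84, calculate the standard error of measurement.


SEM = SD * sqrt(1 - rxx)
SEM = 10.5 * sqrt(1 - 0.84)
SEM = 10.5 * sqrt(0.16) = 10.5 * 0.4
SEM = 4.2

4.2


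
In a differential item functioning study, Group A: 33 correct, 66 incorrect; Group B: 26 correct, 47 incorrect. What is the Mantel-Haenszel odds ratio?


Odds_A = 33/66 = 0.5
Odds_B = 26/47 = 0.5532
OR = Odds_A / Odds_B = 0.5 / 0.5532
Exactly, OR = (33 * 47) / (66 * 26) = 1551 / 1716
OR = 0.9038

0.9038


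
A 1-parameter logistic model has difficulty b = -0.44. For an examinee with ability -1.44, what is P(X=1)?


theta - b = -1.44 - -0.44 = -1.0
exp(-(theta - b)) = exp(1.0) = 2.7183
P = 1 / (1 + 2.7183)
P = 0.2689

0.2689


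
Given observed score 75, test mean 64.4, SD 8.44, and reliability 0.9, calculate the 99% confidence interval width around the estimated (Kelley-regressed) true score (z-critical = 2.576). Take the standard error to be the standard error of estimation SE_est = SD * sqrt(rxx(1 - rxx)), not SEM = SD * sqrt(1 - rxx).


True score estimate = 0.9*75 + 0.1*64.4 = 73.94
SE_est = SD * sqrt(rxx * (1 - rxx)) = 8.44 * sqrt(0.9 * 0.1) = 8.44 * sqrt(0.09) = 2.532
CI = T_est +/- z * SE_est, so width = 2 * z * SE_est = 2 * 2.576 * 2.532
Width = 13.0449

13.0449


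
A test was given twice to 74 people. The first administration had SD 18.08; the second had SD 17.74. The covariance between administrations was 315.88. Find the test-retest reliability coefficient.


r = cov(X,Y) / (SD_X * SD_Y)
r = 315.88 / (18.08 * 17.74)
r = 315.88 / 320.7392
r = 0.9848

0.9848


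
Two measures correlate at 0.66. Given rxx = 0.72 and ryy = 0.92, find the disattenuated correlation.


r_corrected = rxy / sqrt(rxx * ryy)
= 0.66 / sqrt(0.72 * 0.92)
= 0.66 / sqrt(0.6624)
= 0.66 / 0.81388
r_corrected = 0.8109

0.8109


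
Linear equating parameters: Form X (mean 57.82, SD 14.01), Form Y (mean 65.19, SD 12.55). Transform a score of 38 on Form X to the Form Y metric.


slope = SD_Y / SD_X = 12.55 / 14.01 ~ 0.8958
intercept = mean_Y - slope * mean_X = 65.19 - (12.55 / 14.01) * 57.82 ~ 13.3955
Y = slope * X + intercept. To avoid rounding drift from the rounded slope/intercept, evaluate the equivalent form Y = mean_Y + SD_Y * (X - mean_X) / SD_X at full precision:
Y = 65.19 + 12.55 * (38 - 57.82) / 14.01
Y = 65.19 - 12.55 * 19.82 / 14.01
Y = 65.19 - 248.741 / 14.01
Y = 65.19 - 17.7545
Y = 47.4355

47.4355


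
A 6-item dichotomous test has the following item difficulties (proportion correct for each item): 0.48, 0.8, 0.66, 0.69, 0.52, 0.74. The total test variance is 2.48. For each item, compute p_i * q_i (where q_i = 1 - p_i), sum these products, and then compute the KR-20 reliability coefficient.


For each item, compute p_i * q_i:
  Item 1: 0.48 * 0.52 = 0.2496
  Item 2: 0.8 * 0.2 = 0.16
  Item 3: 0.66 * 0.34 = 0.2244
  Item 4: 0.69 * 0.31 = 0.2139
  Item 5: 0.52 * 0.48 = 0.2496
  Item 6: 0.74 * 0.26 = 0.1924
Sum(p_i * q_i) = 0.2496 + 0.16 + 0.2244 + 0.2139 + 0.2496 + 0.1924 = 1.2899
KR-20 = (k/(k-1)) * (1 - Sum(p_i*q_i) / Var_total)
= (6/5) * (1 - 1.2899/2.48)
= 1.2 * 0.4799
KR-20 = 0.5759

0.5759


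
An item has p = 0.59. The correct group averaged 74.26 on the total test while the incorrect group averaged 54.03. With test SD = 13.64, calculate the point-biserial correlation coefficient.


q = 1 - p = 0.41
rpb = ((M1 - M0) / SD) * sqrt(p * q)
rpb = ((74.26 - 54.03) / 13.64) * sqrt(0.59 * 0.41)
rpb = 0.7295

0.7295


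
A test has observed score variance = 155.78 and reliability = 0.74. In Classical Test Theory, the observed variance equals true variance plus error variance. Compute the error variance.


var_true = rxx * var_obs = 0.74 * 155.78 = 115.2772
var_error = var_obs - var_true
var_error = 155.78 - 115.2772
var_error = 40.5028

40.5028


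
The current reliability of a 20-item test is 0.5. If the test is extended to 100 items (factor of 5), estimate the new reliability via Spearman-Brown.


r_new = (n * rxx) / (1 + (n-1) * rxx)
r_new = (5 * 0.5) / (1 + 4 * 0.5)
r_new = 2.5 / 3.0
r_new = 0.8333

0.8333


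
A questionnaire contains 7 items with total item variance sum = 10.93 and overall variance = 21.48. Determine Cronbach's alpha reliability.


alpha = (k/(k-1)) * (1 - sum(si^2)/s_total^2)
= (7/6) * (1 - 10.93/21.48)
alpha = 0.573

0.573


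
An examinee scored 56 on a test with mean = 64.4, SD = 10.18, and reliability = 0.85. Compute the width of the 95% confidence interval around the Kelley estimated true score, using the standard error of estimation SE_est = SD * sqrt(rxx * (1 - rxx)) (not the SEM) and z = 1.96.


True score estimate = 0.85*56 + 0.15*64.4 = 57.26
SE_est = SD * sqrt(rxx * (1 - rxx)) = 10.18 * sqrt(0.85 * 0.15) = 10.18 * sqrt(0.1275) = 3.634987
CI = T_est +/- z * SE_est, so width = 2 * z * SE_est = 2 * 1.96 * 3.634987
Width = 14.2491

14.2491


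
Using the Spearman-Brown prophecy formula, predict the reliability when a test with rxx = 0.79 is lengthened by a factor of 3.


r_new = (n * rxx) / (1 + (n-1) * rxx)
r_new = (3 * 0.79) / (1 + 2 * 0.79)
r_new = 2.37 / 2.58
r_new = 0.9186

0.9186


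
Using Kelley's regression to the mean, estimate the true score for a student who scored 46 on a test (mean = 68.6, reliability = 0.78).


T_est = rxx * X + (1 - rxx) * mean
T_est = 0.78 * 46 + 0.22 * 68.6
T_est = 35.88 + 15.092
T_est = 50.972

50.972


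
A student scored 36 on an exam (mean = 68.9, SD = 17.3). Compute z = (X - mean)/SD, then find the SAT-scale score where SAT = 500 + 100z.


z = (X - mean) / SD = (36 - 68.9) / 17.3
z = -32.9 / 17.3
z = -1.9017
SAT-scale = SAT = 500 + 100z
Carry z at full precision (z = -32.9 / 17.3) into the conversion:
SAT-scale = 500 + 100 * (-32.9 / 17.3) = 500 + -3290 / 17.3
SAT-scale = 500 + -190.1734
SAT-scale = 309.8266

309.8266


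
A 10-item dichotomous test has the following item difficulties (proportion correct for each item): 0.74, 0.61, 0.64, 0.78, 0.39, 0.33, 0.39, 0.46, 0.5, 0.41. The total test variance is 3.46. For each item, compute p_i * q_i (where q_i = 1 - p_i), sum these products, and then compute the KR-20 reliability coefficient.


For each item, compute p_i * q_i:
  Item 1: 0.74 * 0.26 = 0.1924
  Item 2: 0.61 * 0.39 = 0.2379
  Item 3: 0.64 * 0.36 = 0.2304
  Item 4: 0.78 * 0.22 = 0.1716
  Item 5: 0.39 * 0.61 = 0.2379
  Item 6: 0.33 * 0.67 = 0.2211
  Item 7: 0.39 * 0.61 = 0.2379
  Item 8: 0.46 * 0.54 = 0.2484
  Item 9: 0.5 * 0.5 = 0.25
  Item 10: 0.41 * 0.59 = 0.2419
Sum(p_i * q_i) = 0.1924 + 0.2379 + 0.2304 + 0.1716 + 0.2379 + 0.2211 + 0.2379 + 0.2484 + 0.25 + 0.2419 = 2.2695
KR-20 = (k/(k-1)) * (1 - Sum(p_i*q_i) / Var_total)
= (10/9) * (1 - 2.2695/3.46)
= 1.1111 * 0.3441
KR-20 = 0.3823

0.3823


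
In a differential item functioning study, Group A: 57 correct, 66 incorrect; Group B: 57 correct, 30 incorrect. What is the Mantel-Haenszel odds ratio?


Odds_A = 57/66 = 0.8636
Odds_B = 57/30 = 1.9
OR = Odds_A / Odds_B = 0.8636 / 1.9
Exactly, OR = (57 * 30) / (66 * 57) = 1710 / 3762
OR = 0.4545

0.4545


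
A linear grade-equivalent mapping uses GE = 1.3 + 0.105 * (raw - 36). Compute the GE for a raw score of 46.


raw - median = 46 - 36 = 10
slope * diff = 0.105 * 10 = 1.05
GE = 1.3 + 1.05
GE = 2.35

2.35


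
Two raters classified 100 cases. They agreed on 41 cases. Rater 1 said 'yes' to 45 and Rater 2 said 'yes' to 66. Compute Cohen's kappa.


P_o = 41/100 = 0.41
P_e = (45*66 + 55*34) / 10000 = 0.484
kappa = (P_o - P_e) / (1 - P_e)
kappa = (0.41 - 0.484) / (1 - 0.484)
kappa = -0.1434

-0.1434


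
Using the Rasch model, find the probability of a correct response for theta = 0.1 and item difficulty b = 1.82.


theta - b = 0.1 - 1.82 = -1.72
exp(-(theta - b)) = exp(1.72) = 5.5845
P = 1 / (1 + 5.5845)
P = 0.1519

0.1519


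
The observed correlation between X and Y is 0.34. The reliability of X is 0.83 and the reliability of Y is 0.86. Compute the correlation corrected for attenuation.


r_corrected = rxy / sqrt(rxx * ryy)
= 0.34 / sqrt(0.83 * 0.86)
= 0.34 / sqrt(0.7138)
= 0.34 / 0.844867
r_corrected = 0.4024

0.4024


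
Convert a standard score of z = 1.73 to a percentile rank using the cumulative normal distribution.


CDF(z) = 0.5 * (1 + erf(z/sqrt(2)))
erf(1.2233) = 0.9164
CDF = 0.9582
Percentile rank = 0.9582 * 100 = 95.82

95.82


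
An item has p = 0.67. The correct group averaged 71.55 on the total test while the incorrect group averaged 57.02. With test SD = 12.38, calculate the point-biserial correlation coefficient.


q = 1 - p = 0.33
rpb = ((M1 - M0) / SD) * sqrt(p * q)
rpb = ((71.55 - 57.02) / 12.38) * sqrt(0.67 * 0.33)
rpb = 0.5519

0.5519


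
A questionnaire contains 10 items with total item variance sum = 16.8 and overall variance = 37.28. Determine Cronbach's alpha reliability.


alpha = (k/(k-1)) * (1 - sum(si^2)/s_total^2)
= (10/9) * (1 - 16.8/37.28)
alpha = 0.6104

0.6104


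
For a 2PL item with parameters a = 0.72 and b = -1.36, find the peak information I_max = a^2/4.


For 2PL, max info at theta = b = -1.36
I_max = a^2 / 4 = 0.72^2 / 4
= 0.5184 / 4
I_max = 0.1296

0.1296


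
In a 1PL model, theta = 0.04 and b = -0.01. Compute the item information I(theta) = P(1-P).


P = 1/(1+exp(-(0.04--0.01))) = 0.5125
I = P*(1-P) = 0.5125 * 0.4875
I = 0.2498

0.2498


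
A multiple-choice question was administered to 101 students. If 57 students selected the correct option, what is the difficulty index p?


Item difficulty p = number correct / total examinees
p = 57 / 101
p = 0.5644

0.5644


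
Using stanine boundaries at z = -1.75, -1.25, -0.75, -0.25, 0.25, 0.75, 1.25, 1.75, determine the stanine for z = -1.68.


Stanine boundaries: [-1.75, -1.25, -0.75, -0.25, 0.25, 0.75, 1.25, 1.75]
z = -1.68
Check each boundary:
  z >= -1.75 -> could be stanine 2
  z < -1.25
  z < -0.75
  z < -0.25
  z < 0.25
  z < 0.75
  z < 1.25
  z < 1.75
Highest qualifying boundary gives stanine = 2

2


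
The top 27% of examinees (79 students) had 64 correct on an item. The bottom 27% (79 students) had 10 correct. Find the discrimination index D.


p_upper = 64/79 = 0.8101
p_lower = 10/79 = 0.1266
D = 0.8101 - 0.1266 = 0.6835

0.6835


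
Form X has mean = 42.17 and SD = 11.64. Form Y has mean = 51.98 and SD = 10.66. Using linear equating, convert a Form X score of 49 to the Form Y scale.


slope = SD_Y / SD_X = 10.66 / 11.64 ~ 0.9158
intercept = mean_Y - slope * mean_X = 51.98 - (10.66 / 11.64) * 42.17 ~ 13.3604
Y = slope * X + intercept. To avoid rounding drift from the rounded slope/intercept, evaluate the equivalent form Y = mean_Y + SD_Y * (X - mean_X) / SD_X at full precision:
Y = 51.98 + 10.66 * (49 - 42.17) / 11.64
Y = 51.98 + 10.66 * 6.83 / 11.64
Y = 51.98 + 72.8078 / 11.64
Y = 51.98 + 6.255
Y = 58.235

58.235


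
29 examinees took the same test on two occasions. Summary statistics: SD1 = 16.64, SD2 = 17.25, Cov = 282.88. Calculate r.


r = cov(X,Y) / (SD_X * SD_Y)
r = 282.88 / (16.64 * 17.25)
r = 282.88 / 287.04
r = 0.9855

0.9855


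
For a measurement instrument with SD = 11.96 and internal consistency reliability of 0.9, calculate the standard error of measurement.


SEM = SD * sqrt(1 - rxx)
SEM = 11.96 * sqrt(1 - 0.9)
SEM = 11.96 * sqrt(0.1) = 11.96 * 0.316228
SEM = 3.7821

3.7821


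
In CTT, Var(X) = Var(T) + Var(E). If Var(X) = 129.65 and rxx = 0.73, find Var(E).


var_true = rxx * var_obs = 0.73 * 129.65 = 94.6445
var_error = var_obs - var_true
var_error = 129.65 - 94.6445
var_error = 35.0055

35.0055


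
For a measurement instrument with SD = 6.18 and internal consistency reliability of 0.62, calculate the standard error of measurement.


SEM = SD * sqrt(1 - rxx)
SEM = 6.18 * sqrt(1 - 0.62)
SEM = 6.18 * sqrt(0.38) = 6.18 * 0.616441
SEM = 3.8096

3.8096
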